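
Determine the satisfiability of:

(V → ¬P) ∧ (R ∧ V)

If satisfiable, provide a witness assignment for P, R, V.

P = False, R = True, V = True

  V → ¬P = True
    ¬P = True
  R ∧ V = True
Both conjuncts True, so the formula holds.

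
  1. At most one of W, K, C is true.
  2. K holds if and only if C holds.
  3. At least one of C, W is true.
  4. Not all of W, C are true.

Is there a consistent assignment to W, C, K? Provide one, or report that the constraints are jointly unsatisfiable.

W: True; C: False; K: False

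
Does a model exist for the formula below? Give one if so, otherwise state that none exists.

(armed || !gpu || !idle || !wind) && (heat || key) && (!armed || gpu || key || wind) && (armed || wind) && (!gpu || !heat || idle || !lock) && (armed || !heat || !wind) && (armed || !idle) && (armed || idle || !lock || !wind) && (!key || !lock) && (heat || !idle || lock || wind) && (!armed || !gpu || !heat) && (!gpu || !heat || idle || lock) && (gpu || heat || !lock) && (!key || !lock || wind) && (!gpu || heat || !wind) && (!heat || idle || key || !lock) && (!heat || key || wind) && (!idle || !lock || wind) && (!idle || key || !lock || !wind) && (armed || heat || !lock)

idle=F; lock=F; wind=T; armed=T; heat=F; gpu=F; key=T

Set idle = False.
Set lock = False.
Set wind = True.
Set armed = True.
Set heat = False.
  then (heat || key) forces key = True.
  then (!gpu || heat || !wind) forces gpu = False.
All clauses satisfied.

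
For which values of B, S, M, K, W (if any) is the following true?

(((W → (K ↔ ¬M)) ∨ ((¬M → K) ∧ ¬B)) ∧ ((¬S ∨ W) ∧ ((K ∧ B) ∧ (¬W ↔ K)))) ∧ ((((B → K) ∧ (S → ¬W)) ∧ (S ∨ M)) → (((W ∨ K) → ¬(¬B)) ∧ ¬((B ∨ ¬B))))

B: True; S: False; M: False; K: True; W: False

  ((W → (K ↔ ¬M)) ∨ ((¬M → K) ∧ ¬B)) ∧ ((¬S ∨ W) ∧ ((K ∧ B) ∧ (¬W ↔ K))) = True
    (W → (K ↔ ¬M)) ∨ ((¬M → K) ∧ ¬B) = True
      W → (K ↔ ¬M) = True
        K ↔ ¬M = True
          ¬M = True
      (¬M → K) ∧ ¬B = False
        ¬M → K = True
          ¬M = True
        ¬B = False
    (¬S ∨ W) ∧ ((K ∧ B) ∧ (¬W ↔ K)) = True
      ¬S ∨ W = True
        ¬S = True
      (K ∧ B) ∧ (¬W ↔ K) = True
        K ∧ B = True
        ¬W ↔ K = True
          ¬W = True
  (((B → K) ∧ (S → ¬W)) ∧ (S ∨ M)) → (((W ∨ K) → ¬(¬B)) ∧ ¬((B ∨ ¬B))) = True
    ((B → K) ∧ (S → ¬W)) ∧ (S ∨ M) = False
      (B → K) ∧ (S → ¬W) = True
        B → K = True
        S → ¬W = True
          ¬W = True
      S ∨ M = False
    ((W ∨ K) → ¬(¬B)) ∧ ¬((B ∨ ¬B)) = False
      (W ∨ K) → ¬(¬B) = True
        W ∨ K = True
        ¬(¬B) = True
          ¬B = False
      ¬((B ∨ ¬B)) = False
        B ∨ ¬B = True
          ¬B = False
Both conjuncts True, so the formula holds.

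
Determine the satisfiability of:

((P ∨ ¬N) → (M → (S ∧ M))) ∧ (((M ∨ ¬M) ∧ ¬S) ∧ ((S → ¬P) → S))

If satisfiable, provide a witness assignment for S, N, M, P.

UNSATISFIABLE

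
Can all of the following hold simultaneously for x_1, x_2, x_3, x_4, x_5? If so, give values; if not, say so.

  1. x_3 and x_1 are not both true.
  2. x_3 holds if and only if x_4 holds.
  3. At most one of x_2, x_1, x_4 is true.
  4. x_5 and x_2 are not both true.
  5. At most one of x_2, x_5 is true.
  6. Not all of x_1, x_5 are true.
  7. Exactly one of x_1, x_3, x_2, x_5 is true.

x_1 = True; x_2 = False; x_3 = False; x_4 = False; x_5 = False

  (1) x_3=F, x_1=T — not both ✓
  (2) x_3=F, x_4=F — same ✓
  (3) {x_2, x_1, x_4}: 1 true — at most one ✓
  (4) x_5=F, x_2=F — not both ✓
  (5) {x_2, x_5}: 0 true — at most one ✓
  (6) {x_1, x_5}: 1/2 true — not all ✓
  (7) {x_1, x_3, x_2, x_5}: 1 true — exactly one ✓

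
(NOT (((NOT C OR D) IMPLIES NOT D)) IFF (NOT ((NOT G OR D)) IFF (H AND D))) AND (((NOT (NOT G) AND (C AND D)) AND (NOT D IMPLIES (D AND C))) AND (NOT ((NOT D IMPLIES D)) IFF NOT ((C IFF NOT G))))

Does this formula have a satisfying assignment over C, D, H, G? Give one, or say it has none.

Unsatisfiable

Case D = True: the formula simplifies to NOT H AND ((NOT (NOT G) AND C) AND (C IFF NOT G)).
  G = True: simplifies to NOT H AND (C AND NOT C).
    C = True: the conjunct NOT C is False.
    C = False: the conjunct C is False.
  G = False: the conjunct NOT (NOT G) becomes NOT (NOT False) = False.
Case D = False: the conjunct D is False.
Both cases fail — unsatisfiable.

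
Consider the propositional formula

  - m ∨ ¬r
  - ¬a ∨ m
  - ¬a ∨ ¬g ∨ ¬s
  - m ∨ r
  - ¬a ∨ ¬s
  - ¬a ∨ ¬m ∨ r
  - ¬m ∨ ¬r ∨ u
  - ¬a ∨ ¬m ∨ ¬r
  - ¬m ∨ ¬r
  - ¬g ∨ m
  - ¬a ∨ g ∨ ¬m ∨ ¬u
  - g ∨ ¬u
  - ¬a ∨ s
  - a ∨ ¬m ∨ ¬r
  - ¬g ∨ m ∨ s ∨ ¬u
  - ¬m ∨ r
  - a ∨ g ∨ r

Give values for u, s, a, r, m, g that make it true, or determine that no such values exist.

Unsatisfiable — no assignment works.

Case r = True:
  (m ∨ ¬r) forces m = True.
  Clause (¬m ∨ ¬r) is falsified — contradiction.
Case r = False:
  (m ∨ r) forces m = True.
  Clause (¬m ∨ r) is falsified — contradiction.
Both cases fail, so the formula is unsatisfiable.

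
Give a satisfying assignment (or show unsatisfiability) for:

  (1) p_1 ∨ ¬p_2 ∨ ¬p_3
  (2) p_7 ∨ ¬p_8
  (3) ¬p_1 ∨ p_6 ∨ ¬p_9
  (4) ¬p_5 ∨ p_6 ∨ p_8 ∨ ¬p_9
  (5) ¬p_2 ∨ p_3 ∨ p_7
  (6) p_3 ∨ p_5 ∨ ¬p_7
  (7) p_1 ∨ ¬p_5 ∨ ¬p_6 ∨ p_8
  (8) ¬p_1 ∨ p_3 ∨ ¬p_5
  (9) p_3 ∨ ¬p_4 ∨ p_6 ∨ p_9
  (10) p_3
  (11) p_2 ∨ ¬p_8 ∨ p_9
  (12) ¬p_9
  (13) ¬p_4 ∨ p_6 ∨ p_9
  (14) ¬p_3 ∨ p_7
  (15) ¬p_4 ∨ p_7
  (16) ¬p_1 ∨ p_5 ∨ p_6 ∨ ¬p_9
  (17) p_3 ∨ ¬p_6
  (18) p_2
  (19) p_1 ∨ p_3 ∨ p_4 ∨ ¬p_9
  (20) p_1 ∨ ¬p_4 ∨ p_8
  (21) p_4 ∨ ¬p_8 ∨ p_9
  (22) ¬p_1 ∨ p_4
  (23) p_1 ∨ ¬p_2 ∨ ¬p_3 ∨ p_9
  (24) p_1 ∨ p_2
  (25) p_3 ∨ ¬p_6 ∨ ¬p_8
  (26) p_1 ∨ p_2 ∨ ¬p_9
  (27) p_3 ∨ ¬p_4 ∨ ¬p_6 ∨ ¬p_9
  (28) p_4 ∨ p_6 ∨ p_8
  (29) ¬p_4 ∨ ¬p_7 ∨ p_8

Unit clause (p_3) forces p_3 = True.
Unit clause (¬p_9) forces p_9 = False.
In (¬p_3 ∨ p_7) only p_7 is left, so p_7 = True.
Unit clause (p_2) forces p_2 = True.
In (p_1 ∨ ¬p_2 ∨ ¬p_3 ∨ p_9) only p_1 is left, so p_1 = True.
In (¬p_1 ∨ p_4) only p_4 is left, so p_4 = True.
In (¬p_4 ∨ ¬p_7 ∨ p_8) only p_8 is left, so p_8 = True.
In (¬p_4 ∨ p_6 ∨ p_9) only p_6 is left, so p_6 = True.
Set p_5 = True.
All clauses satisfied.

p_1: True, p_2: True, p_3: True, p_4: True, p_5: True, p_6: True, p_7: True, p_8: True, p_9: False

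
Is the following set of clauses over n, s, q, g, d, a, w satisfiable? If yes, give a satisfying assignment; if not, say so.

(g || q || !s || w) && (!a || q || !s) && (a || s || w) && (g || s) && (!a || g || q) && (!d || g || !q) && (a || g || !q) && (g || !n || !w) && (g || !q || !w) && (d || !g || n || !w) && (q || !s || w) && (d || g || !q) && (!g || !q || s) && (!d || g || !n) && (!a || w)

n = True, s = True, q = True, g = True, d = True, a = False, w = True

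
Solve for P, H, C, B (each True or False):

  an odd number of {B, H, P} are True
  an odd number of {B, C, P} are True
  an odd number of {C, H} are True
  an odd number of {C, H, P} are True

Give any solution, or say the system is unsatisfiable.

Unsatisfiable — no assignment works.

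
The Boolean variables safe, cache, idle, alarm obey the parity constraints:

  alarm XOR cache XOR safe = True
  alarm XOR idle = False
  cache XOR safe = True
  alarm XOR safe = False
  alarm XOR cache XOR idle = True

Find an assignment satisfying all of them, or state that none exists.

safe = False, cache = True, idle = False, alarm = False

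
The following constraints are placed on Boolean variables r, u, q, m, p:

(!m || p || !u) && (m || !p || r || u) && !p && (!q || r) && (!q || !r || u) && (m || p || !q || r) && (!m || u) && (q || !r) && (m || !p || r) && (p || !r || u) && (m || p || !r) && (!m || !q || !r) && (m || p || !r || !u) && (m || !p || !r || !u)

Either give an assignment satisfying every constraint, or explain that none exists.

r=F; u=F; q=F; m=F; p=F

Unit clause (!p) forces p = False.
Set r = False.
  then (!q || r) forces q = False.
Set u = False.
  then (!m || u) forces m = False.
All clauses satisfied.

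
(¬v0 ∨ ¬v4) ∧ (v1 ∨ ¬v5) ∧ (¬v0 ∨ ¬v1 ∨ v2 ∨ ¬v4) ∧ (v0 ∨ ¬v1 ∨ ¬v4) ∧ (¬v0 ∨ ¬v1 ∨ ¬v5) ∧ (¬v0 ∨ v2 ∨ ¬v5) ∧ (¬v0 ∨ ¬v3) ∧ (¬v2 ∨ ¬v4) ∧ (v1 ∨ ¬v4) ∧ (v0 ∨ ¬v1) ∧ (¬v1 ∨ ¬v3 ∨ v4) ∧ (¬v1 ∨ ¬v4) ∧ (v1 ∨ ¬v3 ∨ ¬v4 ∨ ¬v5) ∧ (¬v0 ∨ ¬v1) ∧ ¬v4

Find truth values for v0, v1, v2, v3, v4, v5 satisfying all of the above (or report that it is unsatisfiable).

v0 = False; v1 = False; v2 = False; v3 = False; v4 = False; v5 = False

Unit clause (¬v4) forces v4 = False.
Set v0 = False.
  then (v0 ∨ ¬v1) forces v1 = False.
  then (v1 ∨ ¬v5) forces v5 = False.
Set v2 = False.
Set v3 = False.
All clauses satisfied.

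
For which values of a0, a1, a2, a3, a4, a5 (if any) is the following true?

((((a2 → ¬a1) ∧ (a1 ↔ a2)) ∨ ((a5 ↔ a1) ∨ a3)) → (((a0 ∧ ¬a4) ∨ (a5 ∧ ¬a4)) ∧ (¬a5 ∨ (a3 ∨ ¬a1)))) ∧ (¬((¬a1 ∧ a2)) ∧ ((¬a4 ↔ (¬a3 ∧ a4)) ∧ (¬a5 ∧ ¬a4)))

Case a4 = True: the conjunct ¬a4 is False.
Case a4 = False: the conjunct ¬a4 ↔ (¬a3 ∧ a4) becomes ¬False ↔ (¬a3 ∧ False) = False.
Both cases fail — unsatisfiable.

Unsatisfiable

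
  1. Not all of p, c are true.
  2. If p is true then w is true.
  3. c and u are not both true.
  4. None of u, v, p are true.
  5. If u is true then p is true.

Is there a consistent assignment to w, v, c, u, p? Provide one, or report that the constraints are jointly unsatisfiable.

w: False, v: False, c: True, u: False, p: False

  (1) {p, c}: 1/2 true — not all ✓
  (2) p=F ⇒ w: vacuous ✓
  (3) c=T, u=F — not both ✓
  (4) {u, v, p}: 0 true — none ✓
  (5) u=F ⇒ p: vacuous ✓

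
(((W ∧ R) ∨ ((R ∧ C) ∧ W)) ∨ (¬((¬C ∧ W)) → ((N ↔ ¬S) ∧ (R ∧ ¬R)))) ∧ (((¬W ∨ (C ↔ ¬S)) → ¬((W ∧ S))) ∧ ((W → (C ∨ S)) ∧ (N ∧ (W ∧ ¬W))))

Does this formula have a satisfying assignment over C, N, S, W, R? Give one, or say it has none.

Unsatisfiable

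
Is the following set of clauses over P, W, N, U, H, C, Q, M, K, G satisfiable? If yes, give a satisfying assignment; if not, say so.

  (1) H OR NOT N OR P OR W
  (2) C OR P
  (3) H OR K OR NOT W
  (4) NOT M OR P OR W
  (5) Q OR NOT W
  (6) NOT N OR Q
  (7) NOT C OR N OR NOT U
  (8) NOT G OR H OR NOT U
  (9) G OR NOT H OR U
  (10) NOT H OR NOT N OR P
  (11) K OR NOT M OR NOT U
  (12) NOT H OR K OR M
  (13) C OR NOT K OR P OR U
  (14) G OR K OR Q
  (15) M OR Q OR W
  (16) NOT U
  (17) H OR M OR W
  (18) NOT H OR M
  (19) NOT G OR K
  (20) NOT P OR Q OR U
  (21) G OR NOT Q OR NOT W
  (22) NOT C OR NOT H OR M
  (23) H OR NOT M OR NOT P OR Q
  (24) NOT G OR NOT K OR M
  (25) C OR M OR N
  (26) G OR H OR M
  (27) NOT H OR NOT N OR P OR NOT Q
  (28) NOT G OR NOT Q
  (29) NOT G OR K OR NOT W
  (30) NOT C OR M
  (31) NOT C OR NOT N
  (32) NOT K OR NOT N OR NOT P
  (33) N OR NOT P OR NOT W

P = True, W = False, N = False, U = False, H = False, C = True, Q = True, M = True, K = True, G = False

Unit clause (NOT U) forces U = False.
Set P = True.
  then (NOT P OR Q OR U) forces Q = True.
  then (NOT G OR NOT Q) forces G = False.
  then (G OR NOT H OR U) forces H = False.
  then (G OR NOT Q OR NOT W) forces W = False.
  then (G OR H OR M) forces M = True.
Set N = False.
Set C = True.
Set K = True.
All clauses satisfied.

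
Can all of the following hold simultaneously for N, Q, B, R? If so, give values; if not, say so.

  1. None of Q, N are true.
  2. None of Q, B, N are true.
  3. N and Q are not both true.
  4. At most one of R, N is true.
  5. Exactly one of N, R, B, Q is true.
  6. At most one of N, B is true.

N=F; Q=F; B=F; R=T

  (1) {Q, N}: 0 true — none ✓
  (2) {Q, B, N}: 0 true — none ✓
  (3) N=F, Q=F — not both ✓
  (4) {R, N}: 1 true — at most one ✓
  (5) {N, R, B, Q}: 1 true — exactly one ✓
  (6) {N, B}: 0 true — at most one ✓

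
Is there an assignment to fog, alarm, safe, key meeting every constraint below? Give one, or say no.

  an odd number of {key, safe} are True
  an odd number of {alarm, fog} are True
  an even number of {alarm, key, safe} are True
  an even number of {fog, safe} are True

fog=F; alarm=T; safe=F; key=T

{key, safe}: 1 true → odd ✓
{alarm, fog}: 1 true → odd ✓
{alarm, key, safe}: 2 true → even ✓
{fog, safe}: 0 true → even ✓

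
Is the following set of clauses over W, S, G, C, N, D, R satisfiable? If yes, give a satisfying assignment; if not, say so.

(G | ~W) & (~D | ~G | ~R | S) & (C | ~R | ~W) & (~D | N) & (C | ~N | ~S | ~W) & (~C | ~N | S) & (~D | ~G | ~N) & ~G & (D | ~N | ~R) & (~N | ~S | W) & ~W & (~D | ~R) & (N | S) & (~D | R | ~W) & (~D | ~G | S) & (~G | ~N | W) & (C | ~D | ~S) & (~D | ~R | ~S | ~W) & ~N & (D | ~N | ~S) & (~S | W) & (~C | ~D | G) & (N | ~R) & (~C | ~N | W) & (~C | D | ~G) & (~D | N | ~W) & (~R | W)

Unsatisfiable — no assignment works.

Case W = True:
  Clause (~W) is falsified — contradiction.
Case W = False:
  (~G) forces G = False.
  (~N) forces N = False.
  (~D | N) forces D = False.
  (N | S) forces S = True.
  Clause (~S | W) is falsified — contradiction.
Both cases fail, so the formula is unsatisfiable.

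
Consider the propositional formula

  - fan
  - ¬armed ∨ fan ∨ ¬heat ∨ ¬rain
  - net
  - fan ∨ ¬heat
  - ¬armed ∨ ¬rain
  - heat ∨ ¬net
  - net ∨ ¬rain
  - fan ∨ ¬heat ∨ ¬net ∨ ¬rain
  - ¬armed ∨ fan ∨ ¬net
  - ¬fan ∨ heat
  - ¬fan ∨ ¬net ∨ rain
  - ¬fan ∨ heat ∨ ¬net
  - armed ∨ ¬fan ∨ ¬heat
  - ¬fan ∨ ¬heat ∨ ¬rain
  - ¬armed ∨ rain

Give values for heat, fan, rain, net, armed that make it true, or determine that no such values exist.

Case fan = True:
  (net) forces net = True.
  (heat ∨ ¬net) forces heat = True.
  (¬fan ∨ ¬net ∨ rain) forces rain = True.
  Clause (¬fan ∨ ¬heat ∨ ¬rain) is falsified — contradiction.
Case fan = False:
  Clause (fan) is falsified — contradiction.
Both cases fail, so the formula is unsatisfiable.

UNSATISFIABLE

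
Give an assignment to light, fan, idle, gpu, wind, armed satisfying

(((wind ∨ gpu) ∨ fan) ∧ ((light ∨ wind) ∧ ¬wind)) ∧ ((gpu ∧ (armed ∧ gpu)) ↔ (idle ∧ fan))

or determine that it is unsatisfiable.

light = True, fan = False, idle = False, gpu = True, wind = False, armed = False

  ((wind ∨ gpu) ∨ fan) ∧ ((light ∨ wind) ∧ ¬wind) = True
    (wind ∨ gpu) ∨ fan = True
      wind ∨ gpu = True
    (light ∨ wind) ∧ ¬wind = True
      light ∨ wind = True
      ¬wind = True
  (gpu ∧ (armed ∧ gpu)) ↔ (idle ∧ fan) = True
    gpu ∧ (armed ∧ gpu) = False
      armed ∧ gpu = False
    idle ∧ fan = False
Both conjuncts True, so the formula holds.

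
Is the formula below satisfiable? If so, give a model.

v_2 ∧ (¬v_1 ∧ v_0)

v_0 = True; v_1 = False; v_2 = True

  ¬v_1 ∧ v_0 = True
    ¬v_1 = True
Both conjuncts True, so the formula holds.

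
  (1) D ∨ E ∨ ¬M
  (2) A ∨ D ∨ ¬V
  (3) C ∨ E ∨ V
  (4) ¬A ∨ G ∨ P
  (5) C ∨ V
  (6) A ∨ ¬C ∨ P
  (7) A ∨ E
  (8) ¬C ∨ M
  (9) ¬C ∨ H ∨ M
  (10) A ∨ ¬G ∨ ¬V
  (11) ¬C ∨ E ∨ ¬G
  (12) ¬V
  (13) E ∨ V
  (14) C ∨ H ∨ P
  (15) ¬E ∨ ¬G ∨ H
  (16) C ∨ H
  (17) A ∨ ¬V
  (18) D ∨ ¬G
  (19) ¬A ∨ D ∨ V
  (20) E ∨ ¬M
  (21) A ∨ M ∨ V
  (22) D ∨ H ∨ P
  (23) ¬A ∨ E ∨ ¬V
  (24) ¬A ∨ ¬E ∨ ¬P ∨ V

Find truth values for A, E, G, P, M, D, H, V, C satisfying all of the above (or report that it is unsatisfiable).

A=F; E=T; G=T; P=T; M=T; D=T; H=T; V=F; C=T

Unit clause (¬V) forces V = False.
In (E ∨ V) only E is left, so E = True.
In (C ∨ V) only C is left, so C = True.
In (¬C ∨ M) only M is left, so M = True.
Set A = False.
  then (A ∨ ¬C ∨ P) forces P = True.
Set G = True.
  then (¬E ∨ ¬G ∨ H) forces H = True.
  then (D ∨ ¬G) forces D = True.
All clauses satisfied.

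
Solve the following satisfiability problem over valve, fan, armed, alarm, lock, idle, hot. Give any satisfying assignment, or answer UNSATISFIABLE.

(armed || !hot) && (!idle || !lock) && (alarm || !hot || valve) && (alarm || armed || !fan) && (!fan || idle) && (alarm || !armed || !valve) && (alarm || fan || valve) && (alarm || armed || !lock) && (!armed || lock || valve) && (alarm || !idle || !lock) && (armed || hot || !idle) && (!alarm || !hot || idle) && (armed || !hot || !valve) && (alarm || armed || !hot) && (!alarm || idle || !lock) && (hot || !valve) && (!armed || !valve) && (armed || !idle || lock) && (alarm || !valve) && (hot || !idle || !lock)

Try valve = True:
  (hot || !valve) forces hot = True.
  (armed || !hot) forces armed = True.
  clause (!armed || !valve) is falsified — backtrack.
So valve = False.
Set fan = False.
  then (alarm || fan || valve) forces alarm = True.
Set armed = False.
  then (armed || !hot) forces hot = False.
  then (armed || hot || !idle) forces idle = False.
  then (!alarm || idle || !lock) forces lock = False.
All clauses satisfied.

valve = False, fan = False, armed = False, alarm = True, lock = False, idle = False, hot = False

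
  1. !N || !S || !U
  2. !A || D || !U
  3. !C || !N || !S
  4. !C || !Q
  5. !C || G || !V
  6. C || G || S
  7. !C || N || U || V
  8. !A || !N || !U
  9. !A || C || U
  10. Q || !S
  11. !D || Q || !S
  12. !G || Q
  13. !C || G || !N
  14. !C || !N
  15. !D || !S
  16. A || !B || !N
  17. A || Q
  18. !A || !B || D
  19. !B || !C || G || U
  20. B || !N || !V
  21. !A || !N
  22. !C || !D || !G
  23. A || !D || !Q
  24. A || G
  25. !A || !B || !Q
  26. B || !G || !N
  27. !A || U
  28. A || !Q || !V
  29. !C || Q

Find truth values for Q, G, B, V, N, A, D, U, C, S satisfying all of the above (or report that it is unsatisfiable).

Try Q = False:
  (Q || !S) forces S = False.
  (!G || Q) forces G = False.
  (C || G || S) forces C = True.
  clause (!C || Q) is falsified — backtrack.
So Q = True.
  then (!C || !Q) forces C = False.
Set G = True.
Set B = False.
  then (B || !G || !N) forces N = False.
Set V = False.
Set A = False.
  then (A || !D || !Q) forces D = False.
Set U = True.
Set S = True.
All clauses satisfied.

Q = True, G = True, B = False, V = False, N = False, A = False, D = False, U = True, C = False, S = True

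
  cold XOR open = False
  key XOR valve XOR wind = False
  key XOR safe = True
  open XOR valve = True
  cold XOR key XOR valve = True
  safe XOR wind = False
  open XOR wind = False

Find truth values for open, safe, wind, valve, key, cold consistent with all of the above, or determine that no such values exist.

Unsatisfiable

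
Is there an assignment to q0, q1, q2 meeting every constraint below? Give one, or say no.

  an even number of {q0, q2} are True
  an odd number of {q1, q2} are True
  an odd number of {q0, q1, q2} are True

q0 = False, q1 = True, q2 = False

{q0, q2}: 0 true → even ✓
{q1, q2}: 1 true → odd ✓
{q0, q1, q2}: 1 true → odd ✓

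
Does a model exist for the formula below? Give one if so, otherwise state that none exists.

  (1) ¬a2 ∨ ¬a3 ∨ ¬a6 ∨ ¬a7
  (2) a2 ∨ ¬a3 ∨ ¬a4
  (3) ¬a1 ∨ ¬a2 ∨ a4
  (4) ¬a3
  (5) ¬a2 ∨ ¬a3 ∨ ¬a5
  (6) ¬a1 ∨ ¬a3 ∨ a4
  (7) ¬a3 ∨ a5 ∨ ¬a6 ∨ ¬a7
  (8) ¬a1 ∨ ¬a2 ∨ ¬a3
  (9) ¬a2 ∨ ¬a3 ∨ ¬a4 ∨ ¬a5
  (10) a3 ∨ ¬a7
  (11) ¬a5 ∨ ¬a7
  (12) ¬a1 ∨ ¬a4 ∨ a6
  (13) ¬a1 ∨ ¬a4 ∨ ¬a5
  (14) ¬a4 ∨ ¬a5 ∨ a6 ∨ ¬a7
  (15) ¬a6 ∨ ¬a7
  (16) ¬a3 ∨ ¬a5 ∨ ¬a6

Unit clause (¬a3) forces a3 = False.
In (a3 ∨ ¬a7) only ¬a7 is left, so a7 = False.
Set a1 = False.
Set a2 = False.
Set a4 = True.
Set a5 = True.
Set a6 = True.
All clauses satisfied.

a1=F; a2=F; a3=F; a4=T; a5=T; a6=T; a7=F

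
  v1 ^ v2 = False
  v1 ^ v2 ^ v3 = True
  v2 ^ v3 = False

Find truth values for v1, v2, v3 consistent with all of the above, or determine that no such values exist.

v1: True, v2: True, v3: True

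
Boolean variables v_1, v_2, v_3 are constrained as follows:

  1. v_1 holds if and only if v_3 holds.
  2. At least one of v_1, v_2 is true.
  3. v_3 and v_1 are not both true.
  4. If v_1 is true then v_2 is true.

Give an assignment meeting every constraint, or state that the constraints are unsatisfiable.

v_1 = False, v_2 = True, v_3 = False

  (1) v_1=F, v_3=F — same ✓
  (2) {v_1, v_2}: 1 true — at least one ✓
  (3) v_3=F, v_1=F — not both ✓
  (4) v_1=F ⇒ v_2: vacuous ✓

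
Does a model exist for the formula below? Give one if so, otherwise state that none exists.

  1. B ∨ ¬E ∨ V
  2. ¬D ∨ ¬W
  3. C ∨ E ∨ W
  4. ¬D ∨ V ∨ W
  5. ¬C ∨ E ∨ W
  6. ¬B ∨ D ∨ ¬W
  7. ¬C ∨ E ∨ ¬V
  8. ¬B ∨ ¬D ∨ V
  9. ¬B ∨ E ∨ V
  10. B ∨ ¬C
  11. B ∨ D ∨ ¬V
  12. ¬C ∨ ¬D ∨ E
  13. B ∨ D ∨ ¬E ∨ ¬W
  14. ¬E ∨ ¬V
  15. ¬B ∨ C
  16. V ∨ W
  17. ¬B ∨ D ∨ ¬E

Set C = False.
  then (¬B ∨ C) forces B = False.
Try V = True:
  (B ∨ D ∨ ¬V) forces D = True.
  (¬D ∨ ¬W) forces W = False.
  (C ∨ E ∨ W) forces E = True.
  clause (¬E ∨ ¬V) is falsified — backtrack.
So V = False.
  then (B ∨ ¬E ∨ V) forces E = False.
  then (C ∨ E ∨ W) forces W = True.
  then (¬D ∨ ¬W) forces D = False.
All clauses satisfied.

C = False; V = False; W = True; E = False; B = False; D = False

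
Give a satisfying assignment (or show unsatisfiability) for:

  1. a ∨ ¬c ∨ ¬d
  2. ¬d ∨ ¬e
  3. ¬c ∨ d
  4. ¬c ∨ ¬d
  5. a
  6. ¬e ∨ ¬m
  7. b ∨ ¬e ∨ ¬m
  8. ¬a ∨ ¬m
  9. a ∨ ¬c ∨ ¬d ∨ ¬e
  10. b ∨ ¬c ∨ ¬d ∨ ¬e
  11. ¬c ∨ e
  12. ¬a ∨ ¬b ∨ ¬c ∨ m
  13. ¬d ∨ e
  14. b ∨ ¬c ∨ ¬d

Unit clause (a) forces a = True.
In (¬a ∨ ¬m) only ¬m is left, so m = False.
Set c = False.
Set b = True.
Set e = False.
  then (¬d ∨ e) forces d = False.
All clauses satisfied.

c = False, b = True, e = False, m = False, a = True, d = False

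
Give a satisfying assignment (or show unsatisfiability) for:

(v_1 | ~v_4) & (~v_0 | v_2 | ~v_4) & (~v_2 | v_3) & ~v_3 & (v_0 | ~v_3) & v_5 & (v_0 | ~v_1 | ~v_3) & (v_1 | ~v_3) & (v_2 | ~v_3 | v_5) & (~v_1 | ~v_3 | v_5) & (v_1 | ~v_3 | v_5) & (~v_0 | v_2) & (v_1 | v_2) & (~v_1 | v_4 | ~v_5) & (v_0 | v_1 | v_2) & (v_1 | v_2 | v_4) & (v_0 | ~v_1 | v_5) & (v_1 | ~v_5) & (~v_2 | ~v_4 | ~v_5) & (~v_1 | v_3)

Case v_1 = True:
  (~v_3) forces v_3 = False.
  Clause (~v_1 | v_3) is falsified — contradiction.
Case v_1 = False:
  (v_1 | ~v_4) forces v_4 = False.
  (~v_3) forces v_3 = False.
  (~v_2 | v_3) forces v_2 = False.
  Clause (v_1 | v_2) is falsified — contradiction.
Both cases fail, so the formula is unsatisfiable.

The formula is unsatisfiable.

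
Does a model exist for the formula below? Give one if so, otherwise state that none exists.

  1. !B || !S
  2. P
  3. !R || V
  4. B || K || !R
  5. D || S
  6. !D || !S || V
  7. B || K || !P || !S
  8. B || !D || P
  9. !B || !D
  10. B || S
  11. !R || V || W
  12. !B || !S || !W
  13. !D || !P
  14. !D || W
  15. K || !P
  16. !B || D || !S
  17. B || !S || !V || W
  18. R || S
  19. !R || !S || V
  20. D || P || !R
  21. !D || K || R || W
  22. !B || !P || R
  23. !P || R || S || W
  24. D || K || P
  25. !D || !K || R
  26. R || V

Unit clause (P) forces P = True.
In (!D || !P) only !D is left, so D = False.
In (K || !P) only K is left, so K = True.
In (D || S) only S is left, so S = True.
In (!B || D || !S) only !B is left, so B = False.
Set R = False.
  then (R || V) forces V = True.
  then (B || !S || !V || W) forces W = True.
All clauses satisfied.

D: False; R: False; V: True; K: True; S: True; P: True; W: True; B: False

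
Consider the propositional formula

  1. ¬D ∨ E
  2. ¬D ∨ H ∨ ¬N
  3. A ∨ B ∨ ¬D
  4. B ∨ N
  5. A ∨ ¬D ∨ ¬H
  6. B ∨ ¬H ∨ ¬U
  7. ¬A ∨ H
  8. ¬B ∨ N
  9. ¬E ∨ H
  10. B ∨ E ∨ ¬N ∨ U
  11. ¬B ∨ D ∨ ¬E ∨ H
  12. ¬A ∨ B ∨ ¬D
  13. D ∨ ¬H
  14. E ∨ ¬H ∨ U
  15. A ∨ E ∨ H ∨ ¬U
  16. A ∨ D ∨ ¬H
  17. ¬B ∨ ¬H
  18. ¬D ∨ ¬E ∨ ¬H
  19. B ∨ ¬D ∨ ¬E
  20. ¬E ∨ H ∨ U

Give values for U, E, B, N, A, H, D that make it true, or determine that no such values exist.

Set U = False.
Try E = True:
  (¬E ∨ H) forces H = True.
  (D ∨ ¬H) forces D = True.
  clause (¬D ∨ ¬E ∨ ¬H) is falsified — backtrack.
So E = False.
  then (¬D ∨ E) forces D = False.
  then (D ∨ ¬H) forces H = False.
  then (¬A ∨ H) forces A = False.
Set B = True.
  then (¬B ∨ N) forces N = True.
All clauses satisfied.

U = False; E = False; B = True; N = True; A = False; H = False; D = False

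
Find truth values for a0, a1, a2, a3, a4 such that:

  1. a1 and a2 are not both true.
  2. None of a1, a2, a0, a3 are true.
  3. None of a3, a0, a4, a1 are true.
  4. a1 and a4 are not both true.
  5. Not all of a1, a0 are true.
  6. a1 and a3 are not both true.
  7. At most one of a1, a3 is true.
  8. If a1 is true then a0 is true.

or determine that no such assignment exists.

a0: False, a1: False, a2: False, a3: False, a4: False

  (1) a1=F, a2=F — not both ✓
  (2) {a1, a2, a0, a3}: 0 true — none ✓
  (3) {a3, a0, a4, a1}: 0 true — none ✓
  (4) a1=F, a4=F — not both ✓
  (5) {a1, a0}: 0/2 true — not all ✓
  (6) a1=F, a3=F — not both ✓
  (7) {a1, a3}: 0 true — at most one ✓
  (8) a1=F ⇒ a0: vacuous ✓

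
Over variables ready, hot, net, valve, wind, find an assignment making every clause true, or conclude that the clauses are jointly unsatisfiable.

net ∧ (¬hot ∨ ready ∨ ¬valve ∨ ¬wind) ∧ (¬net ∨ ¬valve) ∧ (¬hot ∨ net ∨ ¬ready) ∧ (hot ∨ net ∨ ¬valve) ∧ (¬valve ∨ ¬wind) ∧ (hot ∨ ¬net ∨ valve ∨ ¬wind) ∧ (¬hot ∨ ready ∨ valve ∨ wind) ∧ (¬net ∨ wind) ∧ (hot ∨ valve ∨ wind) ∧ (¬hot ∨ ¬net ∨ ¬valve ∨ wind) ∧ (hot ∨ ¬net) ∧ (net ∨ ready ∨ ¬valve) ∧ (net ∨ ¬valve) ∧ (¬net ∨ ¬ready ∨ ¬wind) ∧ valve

Case net = True:
  (¬net ∨ ¬valve) forces valve = False.
  Clause (valve) is falsified — contradiction.
Case net = False:
  Clause (net) is falsified — contradiction.
Both cases fail, so the formula is unsatisfiable.

No satisfying assignment exists.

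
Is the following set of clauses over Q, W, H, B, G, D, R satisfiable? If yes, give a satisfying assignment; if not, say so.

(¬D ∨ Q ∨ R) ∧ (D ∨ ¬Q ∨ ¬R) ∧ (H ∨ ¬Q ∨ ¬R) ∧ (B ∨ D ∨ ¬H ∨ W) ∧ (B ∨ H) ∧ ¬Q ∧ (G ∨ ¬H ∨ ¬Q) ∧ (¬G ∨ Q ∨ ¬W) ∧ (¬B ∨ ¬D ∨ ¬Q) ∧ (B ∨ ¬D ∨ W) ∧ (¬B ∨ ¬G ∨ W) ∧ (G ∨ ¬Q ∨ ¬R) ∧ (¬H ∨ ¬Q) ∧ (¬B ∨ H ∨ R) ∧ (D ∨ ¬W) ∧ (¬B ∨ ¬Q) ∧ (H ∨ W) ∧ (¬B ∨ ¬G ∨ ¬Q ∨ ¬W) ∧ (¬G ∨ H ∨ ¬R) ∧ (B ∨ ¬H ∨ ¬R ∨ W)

Unit clause (¬Q) forces Q = False.
Set W = False.
  then (H ∨ W) forces H = True.
Try B = False:
  (B ∨ D ∨ ¬H ∨ W) forces D = True.
  clause (B ∨ ¬D ∨ W) is falsified — backtrack.
So B = True.
  then (¬B ∨ ¬G ∨ W) forces G = False.
Set D = True.
  then (¬D ∨ Q ∨ R) forces R = True.
All clauses satisfied.

Q = False; W = False; H = True; B = True; G = False; D = True; R = True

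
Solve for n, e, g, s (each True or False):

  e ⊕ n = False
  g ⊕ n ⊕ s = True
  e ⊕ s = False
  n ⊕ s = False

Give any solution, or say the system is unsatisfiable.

n=F, e=F, g=T, s=F

e ⊕ n = F ⊕ F = False ✓
g ⊕ n ⊕ s = T ⊕ F ⊕ F = True ✓
e ⊕ s = F ⊕ F = False ✓
n ⊕ s = F ⊕ F = False ✓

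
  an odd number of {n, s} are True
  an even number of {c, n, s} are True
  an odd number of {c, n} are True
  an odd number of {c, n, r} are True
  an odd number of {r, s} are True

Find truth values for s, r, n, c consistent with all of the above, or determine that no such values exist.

s=T, r=F, n=F, c=T

{n, s}: 1 true → odd ✓
{c, n, s}: 2 true → even ✓
{c, n}: 1 true → odd ✓
{c, n, r}: 1 true → odd ✓
{r, s}: 1 true → odd ✓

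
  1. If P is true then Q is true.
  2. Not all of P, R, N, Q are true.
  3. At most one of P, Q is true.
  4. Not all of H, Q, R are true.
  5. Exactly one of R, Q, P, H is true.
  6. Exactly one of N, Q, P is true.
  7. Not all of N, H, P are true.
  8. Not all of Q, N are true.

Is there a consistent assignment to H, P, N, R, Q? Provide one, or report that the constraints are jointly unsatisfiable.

H = False, P = False, N = False, R = False, Q = True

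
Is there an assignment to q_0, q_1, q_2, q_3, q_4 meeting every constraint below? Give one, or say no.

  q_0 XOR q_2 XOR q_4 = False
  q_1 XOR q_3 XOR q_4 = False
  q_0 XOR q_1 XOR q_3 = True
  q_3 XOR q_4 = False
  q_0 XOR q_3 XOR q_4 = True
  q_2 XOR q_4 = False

Unsatisfiable — no assignment works.

Adding constraints 1, 4, 5, 6 mod 2: every variable appears an even number of times on the left, so the left side is 0.
But the right sides sum to 1 (mod 2). 0 ≠ 1 — the system is inconsistent.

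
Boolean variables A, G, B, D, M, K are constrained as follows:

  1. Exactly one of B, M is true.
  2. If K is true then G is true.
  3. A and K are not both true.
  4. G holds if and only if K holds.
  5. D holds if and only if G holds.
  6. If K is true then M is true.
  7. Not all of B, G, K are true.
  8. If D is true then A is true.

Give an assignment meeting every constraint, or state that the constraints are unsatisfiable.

A = True; G = False; B = True; D = False; M = False; K = False

  (1) {B, M}: 1 true — exactly one ✓
  (2) K=F ⇒ G: vacuous ✓
  (3) A=T, K=F — not both ✓
  (4) G=F, K=F — same ✓
  (5) D=F, G=F — same ✓
  (6) K=F ⇒ M: vacuous ✓
  (7) {B, G, K}: 1/3 true — not all ✓
  (8) D=F ⇒ A: vacuous ✓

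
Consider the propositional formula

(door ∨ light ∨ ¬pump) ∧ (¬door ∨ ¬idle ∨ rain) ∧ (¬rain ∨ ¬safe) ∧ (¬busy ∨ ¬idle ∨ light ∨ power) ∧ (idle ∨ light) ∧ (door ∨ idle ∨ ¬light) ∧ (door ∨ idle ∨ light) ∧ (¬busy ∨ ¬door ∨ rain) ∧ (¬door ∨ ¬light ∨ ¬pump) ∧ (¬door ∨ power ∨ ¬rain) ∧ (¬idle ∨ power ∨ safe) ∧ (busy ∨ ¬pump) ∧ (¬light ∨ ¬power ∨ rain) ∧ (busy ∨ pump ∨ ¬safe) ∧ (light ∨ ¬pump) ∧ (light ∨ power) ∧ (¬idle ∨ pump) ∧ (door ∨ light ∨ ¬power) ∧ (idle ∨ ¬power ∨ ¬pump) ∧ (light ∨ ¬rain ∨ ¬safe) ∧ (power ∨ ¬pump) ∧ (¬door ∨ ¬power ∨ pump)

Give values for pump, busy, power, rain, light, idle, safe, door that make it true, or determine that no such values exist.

pump: True, busy: True, power: True, rain: True, light: True, idle: True, safe: False, door: False

Set pump = True.
  then (busy ∨ ¬pump) forces busy = True.
  then (light ∨ ¬pump) forces light = True.
  then (power ∨ ¬pump) forces power = True.
  then (¬door ∨ ¬light ∨ ¬pump) forces door = False.
  then (¬light ∨ ¬power ∨ rain) forces rain = True.
  then (idle ∨ ¬power ∨ ¬pump) forces idle = True.
  then (¬rain ∨ ¬safe) forces safe = False.
All clauses satisfied.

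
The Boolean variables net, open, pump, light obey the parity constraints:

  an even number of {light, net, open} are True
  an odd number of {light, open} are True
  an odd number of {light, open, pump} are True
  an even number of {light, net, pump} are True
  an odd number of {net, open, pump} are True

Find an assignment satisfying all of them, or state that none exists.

net=T, open=F, pump=F, light=T

{light, net, open}: 2 true → even ✓
{light, open}: 1 true → odd ✓
{light, open, pump}: 1 true → odd ✓
{light, net, pump}: 2 true → even ✓
{net, open, pump}: 1 true → odd ✓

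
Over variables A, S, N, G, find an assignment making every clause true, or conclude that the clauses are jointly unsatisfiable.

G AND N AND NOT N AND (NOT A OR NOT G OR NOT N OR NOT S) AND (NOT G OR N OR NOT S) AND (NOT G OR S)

Unsatisfiable — no assignment works.

Case N = True:
  Clause (NOT N) is falsified — contradiction.
Case N = False:
  Clause (N) is falsified — contradiction.
Both cases fail, so the formula is unsatisfiable.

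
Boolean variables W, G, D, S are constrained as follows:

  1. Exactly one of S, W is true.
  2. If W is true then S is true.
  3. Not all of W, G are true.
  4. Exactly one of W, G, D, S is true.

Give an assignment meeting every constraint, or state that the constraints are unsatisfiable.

W = False; G = False; D = False; S = True

  (1) {S, W}: 1 true — exactly one ✓
  (2) W=F ⇒ S: vacuous ✓
  (3) {W, G}: 0/2 true — not all ✓
  (4) {W, G, D, S}: 1 true — exactly one ✓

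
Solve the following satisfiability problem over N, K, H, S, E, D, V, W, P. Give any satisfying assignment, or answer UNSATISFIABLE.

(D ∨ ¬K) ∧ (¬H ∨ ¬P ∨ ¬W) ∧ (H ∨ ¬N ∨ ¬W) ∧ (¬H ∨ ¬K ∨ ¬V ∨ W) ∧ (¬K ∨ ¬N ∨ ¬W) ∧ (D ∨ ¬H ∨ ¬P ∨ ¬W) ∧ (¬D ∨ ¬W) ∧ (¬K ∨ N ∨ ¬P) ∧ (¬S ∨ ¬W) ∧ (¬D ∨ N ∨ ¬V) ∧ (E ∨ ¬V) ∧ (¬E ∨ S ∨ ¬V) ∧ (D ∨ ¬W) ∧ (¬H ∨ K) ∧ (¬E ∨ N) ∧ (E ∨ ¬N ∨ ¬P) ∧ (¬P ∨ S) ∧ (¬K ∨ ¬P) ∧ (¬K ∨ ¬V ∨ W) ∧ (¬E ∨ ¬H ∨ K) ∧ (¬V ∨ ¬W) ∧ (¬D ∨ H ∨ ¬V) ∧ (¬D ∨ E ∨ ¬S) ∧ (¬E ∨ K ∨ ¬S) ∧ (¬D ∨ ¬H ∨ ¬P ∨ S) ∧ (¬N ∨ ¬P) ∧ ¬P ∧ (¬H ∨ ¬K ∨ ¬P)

Unit clause (¬P) forces P = False.
Set N = False.
  then (¬E ∨ N) forces E = False.
  then (E ∨ ¬V) forces V = False.
Set K = True.
  then (D ∨ ¬K) forces D = True.
  then (¬D ∨ ¬W) forces W = False.
  then (¬D ∨ E ∨ ¬S) forces S = False.
Set H = False.
All clauses satisfied.

N = False, K = True, H = False, S = False, E = False, D = True, V = False, W = False, P = False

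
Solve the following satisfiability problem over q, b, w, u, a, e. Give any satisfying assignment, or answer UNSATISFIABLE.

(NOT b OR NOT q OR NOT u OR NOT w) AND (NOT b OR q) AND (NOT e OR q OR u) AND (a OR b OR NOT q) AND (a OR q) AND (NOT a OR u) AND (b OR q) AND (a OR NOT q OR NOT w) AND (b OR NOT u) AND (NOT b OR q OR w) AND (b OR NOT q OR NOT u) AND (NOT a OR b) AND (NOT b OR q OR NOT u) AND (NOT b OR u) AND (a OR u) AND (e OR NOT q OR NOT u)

Set q = True.
Set b = True.
  then (NOT b OR u) forces u = True.
  then (e OR NOT q OR NOT u) forces e = True.
  then (NOT b OR NOT q OR NOT u OR NOT w) forces w = False.
Set a = True.
All clauses satisfied.

q = True; b = True; w = False; u = True; a = True; e = True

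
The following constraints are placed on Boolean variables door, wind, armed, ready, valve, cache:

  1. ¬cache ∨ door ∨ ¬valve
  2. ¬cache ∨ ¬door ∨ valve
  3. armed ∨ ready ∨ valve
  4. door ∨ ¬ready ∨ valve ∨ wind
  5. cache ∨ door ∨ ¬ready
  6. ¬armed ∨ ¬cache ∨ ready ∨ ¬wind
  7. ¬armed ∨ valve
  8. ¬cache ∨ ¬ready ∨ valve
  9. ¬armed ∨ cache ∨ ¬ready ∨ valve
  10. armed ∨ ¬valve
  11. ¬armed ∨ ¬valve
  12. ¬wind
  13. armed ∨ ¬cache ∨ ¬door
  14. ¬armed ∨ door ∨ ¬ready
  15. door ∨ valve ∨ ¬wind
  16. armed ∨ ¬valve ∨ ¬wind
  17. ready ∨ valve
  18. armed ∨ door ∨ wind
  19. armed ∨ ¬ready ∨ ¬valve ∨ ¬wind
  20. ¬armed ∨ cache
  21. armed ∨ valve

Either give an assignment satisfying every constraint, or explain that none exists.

Case armed = True:
  (¬armed ∨ valve) forces valve = True.
  Clause (¬armed ∨ ¬valve) is falsified — contradiction.
Case armed = False:
  (armed ∨ ¬valve) forces valve = False.
  Clause (armed ∨ valve) is falsified — contradiction.
Both cases fail, so the formula is unsatisfiable.

No satisfying assignment exists.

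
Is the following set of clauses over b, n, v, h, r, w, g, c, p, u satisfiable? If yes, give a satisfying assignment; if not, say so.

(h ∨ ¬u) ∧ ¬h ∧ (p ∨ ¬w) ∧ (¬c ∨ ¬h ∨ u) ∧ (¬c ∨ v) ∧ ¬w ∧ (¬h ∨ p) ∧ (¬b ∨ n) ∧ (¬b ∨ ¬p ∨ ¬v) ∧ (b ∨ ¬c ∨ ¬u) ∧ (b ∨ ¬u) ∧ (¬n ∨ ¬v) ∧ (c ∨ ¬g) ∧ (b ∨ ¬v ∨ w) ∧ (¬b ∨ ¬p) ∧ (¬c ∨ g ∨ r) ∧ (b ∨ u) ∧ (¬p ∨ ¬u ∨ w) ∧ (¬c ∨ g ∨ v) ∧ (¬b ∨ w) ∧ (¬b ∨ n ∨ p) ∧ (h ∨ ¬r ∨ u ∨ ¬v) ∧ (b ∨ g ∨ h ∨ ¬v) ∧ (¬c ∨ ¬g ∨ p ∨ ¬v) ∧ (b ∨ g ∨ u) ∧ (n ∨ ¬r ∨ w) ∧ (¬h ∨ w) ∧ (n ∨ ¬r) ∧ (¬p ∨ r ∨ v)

Unsatisfiable

Case h = True:
  Clause (¬h) is falsified — contradiction.
Case h = False:
  (h ∨ ¬u) forces u = False.
  (¬w) forces w = False.
  (b ∨ u) forces b = True.
  Clause (¬b ∨ w) is falsified — contradiction.
Both cases fail, so the formula is unsatisfiable.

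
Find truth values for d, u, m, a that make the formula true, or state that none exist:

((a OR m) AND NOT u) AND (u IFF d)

d: False; u: False; m: False; a: True

  (a OR m) AND NOT u = True
    a OR m = True
    NOT u = True
  u IFF d = True
Both conjuncts True, so the formula holds.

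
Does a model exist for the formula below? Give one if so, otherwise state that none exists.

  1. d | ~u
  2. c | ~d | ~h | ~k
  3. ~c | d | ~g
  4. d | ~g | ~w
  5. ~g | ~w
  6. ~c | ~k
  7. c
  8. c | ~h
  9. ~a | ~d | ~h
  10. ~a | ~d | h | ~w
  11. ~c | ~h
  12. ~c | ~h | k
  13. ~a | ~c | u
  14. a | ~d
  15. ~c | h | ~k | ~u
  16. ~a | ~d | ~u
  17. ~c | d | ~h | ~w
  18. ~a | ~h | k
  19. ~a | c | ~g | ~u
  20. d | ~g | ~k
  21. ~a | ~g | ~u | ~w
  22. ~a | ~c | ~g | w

Unit clause (c) forces c = True.
In (~c | ~h) only ~h is left, so h = False.
In (~c | ~k) only ~k is left, so k = False.
Try d = True:
  (a | ~d) forces a = True.
  (~a | ~d | h | ~w) forces w = False.
  (~a | ~c | u) forces u = True.
  clause (~a | ~d | ~u) is falsified — backtrack.
So d = False.
  then (d | ~u) forces u = False.
  then (~c | d | ~g) forces g = False.
  then (~a | ~c | u) forces a = False.
Set w = False.
All clauses satisfied.

d = False; k = False; c = True; u = False; w = False; h = False; a = False; g = False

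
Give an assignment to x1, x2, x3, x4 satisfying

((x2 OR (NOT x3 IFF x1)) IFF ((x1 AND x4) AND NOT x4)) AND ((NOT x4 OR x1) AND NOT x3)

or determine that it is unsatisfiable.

x1: False, x2: False, x3: False, x4: False

  (x2 OR (NOT x3 IFF x1)) IFF ((x1 AND x4) AND NOT x4) = True
    x2 OR (NOT x3 IFF x1) = False
      NOT x3 IFF x1 = False
        NOT x3 = True
    (x1 AND x4) AND NOT x4 = False
      x1 AND x4 = False
      NOT x4 = True
  (NOT x4 OR x1) AND NOT x3 = True
    NOT x4 OR x1 = True
      NOT x4 = True
    NOT x3 = True
Both conjuncts True, so the formula holds.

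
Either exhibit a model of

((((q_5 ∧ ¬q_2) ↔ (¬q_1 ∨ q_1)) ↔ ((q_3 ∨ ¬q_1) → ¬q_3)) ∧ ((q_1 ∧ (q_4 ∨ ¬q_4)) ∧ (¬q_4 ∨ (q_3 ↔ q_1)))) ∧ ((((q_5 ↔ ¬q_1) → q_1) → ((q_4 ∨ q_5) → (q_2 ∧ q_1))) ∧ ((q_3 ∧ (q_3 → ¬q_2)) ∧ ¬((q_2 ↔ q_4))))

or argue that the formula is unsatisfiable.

Case q_1 = True: the formula simplifies to (((q_5 ∧ ¬q_2) ↔ (q_3 → ¬q_3)) ∧ ((q_4 ∨ ¬q_4) ∧ (¬q_4 ∨ q_3))) ∧ (((q_4 ∨ q_5) → q_2) ∧ ((q_3 ∧ (q_3 → ¬q_2)) ∧ ¬((q_2 ↔ q_4)))).
  q_3 = True: simplifies to (¬((q_5 ∧ ¬q_2)) ∧ (q_4 ∨ ¬q_4)) ∧ (((q_4 ∨ q_5) → q_2) ∧ (¬q_2 ∧ ¬((q_2 ↔ q_4)))).
    q_2 = True: the conjunct ¬q_2 is False.
    q_2 = False: simplifies to (¬q_5 ∧ (q_4 ∨ ¬q_4)) ∧ (¬((q_4 ∨ q_5)) ∧ ¬(¬q_4)).
      q_4 = True: the conjunct ¬((q_4 ∨ q_5)) becomes ¬((True ∨ q_5)) = False.
      q_4 = False: the conjunct ¬(¬q_4) becomes ¬(¬False) = False.
  q_3 = False: the conjunct q_3 is False.
Case q_1 = False: the conjunct q_1 is False.
Both cases fail — unsatisfiable.

The formula is unsatisfiable.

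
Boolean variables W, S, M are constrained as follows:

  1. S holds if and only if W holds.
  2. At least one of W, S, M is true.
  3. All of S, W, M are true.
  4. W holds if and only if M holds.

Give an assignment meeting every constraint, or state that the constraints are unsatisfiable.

W=T; S=T; M=T

  (1) S=T, W=T — same ✓
  (2) {W, S, M}: 3 true — at least one ✓
  (3) {S, W, M}: all 3 true ✓
  (4) W=T, M=T — same ✓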